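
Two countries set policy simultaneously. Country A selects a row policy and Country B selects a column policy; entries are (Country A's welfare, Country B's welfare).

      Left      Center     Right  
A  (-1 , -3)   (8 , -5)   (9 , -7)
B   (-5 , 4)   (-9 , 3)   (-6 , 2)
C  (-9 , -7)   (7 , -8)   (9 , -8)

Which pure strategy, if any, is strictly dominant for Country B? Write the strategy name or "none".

Left

Left vs Center: A: -3>-5, B: 4>3, C: -7>-8.
Left vs Right: A: -3>-7, B: 4>2, C: -7>-8.
Left strictly beats every other strategy against every opponent action, so it is strictly dominant.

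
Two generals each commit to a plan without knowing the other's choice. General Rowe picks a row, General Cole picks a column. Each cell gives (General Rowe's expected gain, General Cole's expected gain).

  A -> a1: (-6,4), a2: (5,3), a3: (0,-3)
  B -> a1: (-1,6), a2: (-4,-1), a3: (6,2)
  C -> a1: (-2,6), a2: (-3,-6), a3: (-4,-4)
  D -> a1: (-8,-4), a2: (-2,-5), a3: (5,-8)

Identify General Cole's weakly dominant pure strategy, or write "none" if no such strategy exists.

a1

a1 vs a2: A: 4>3, B: 6>-1, C: 6>-6, D: -4>-5.
a1 vs a3: A: 4>-3, B: 6>2, C: 6>-4, D: -4>-8.
a1 is at least as good as every other strategy against every opponent action, so it is weakly dominant.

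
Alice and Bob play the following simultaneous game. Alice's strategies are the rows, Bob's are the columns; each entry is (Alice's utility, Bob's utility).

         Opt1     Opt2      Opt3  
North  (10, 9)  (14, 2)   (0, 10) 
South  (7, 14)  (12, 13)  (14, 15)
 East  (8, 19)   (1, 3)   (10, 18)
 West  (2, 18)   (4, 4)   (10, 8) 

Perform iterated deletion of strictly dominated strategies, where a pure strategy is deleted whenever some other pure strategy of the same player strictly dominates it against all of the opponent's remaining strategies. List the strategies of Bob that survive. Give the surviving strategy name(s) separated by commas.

Opt1, Opt3

Row West is eliminated: South beats it against every remaining column (Opt1: 7>2, Opt2: 12>4, Opt3: 14>10).
Bob's strategy Opt2 is strictly dominated by Opt1 (North: 9>2, South: 14>13, East: 19>3) and is removed.
Among the remaining strategies, none is strictly dominated by another pure strategy of the same player, so the elimination stops.
Surviving strategies — Alice: {North, South, East}; Bob: {Opt1, Opt3}.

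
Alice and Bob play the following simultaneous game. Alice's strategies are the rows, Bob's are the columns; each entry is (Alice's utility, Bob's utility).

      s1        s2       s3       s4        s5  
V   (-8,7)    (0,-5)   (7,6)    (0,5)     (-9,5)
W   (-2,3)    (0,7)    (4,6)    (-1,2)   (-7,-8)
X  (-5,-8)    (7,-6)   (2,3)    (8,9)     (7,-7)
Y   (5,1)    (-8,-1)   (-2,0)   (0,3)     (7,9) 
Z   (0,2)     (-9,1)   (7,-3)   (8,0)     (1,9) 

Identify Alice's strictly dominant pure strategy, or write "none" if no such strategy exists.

none

V fails to dominate W at s1 (-8<-2).
W fails to dominate V at s2 (0=0).
X fails to dominate V at s3 (2<7).
Y fails to dominate V at s2 (-8<0).
Z fails to dominate V at s2 (-9<0).
No single strategy dominates all the others.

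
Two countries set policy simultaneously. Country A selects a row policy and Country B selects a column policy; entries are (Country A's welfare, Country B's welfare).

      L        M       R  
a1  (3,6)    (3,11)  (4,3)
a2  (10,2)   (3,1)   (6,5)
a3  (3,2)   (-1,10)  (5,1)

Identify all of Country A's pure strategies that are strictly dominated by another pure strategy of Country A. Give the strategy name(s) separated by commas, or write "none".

a3

Nothing dominates a1: a2 at M (3=3); a3 at L (3=3).
a2 is not dominated — it holds its own against a1 at L (10>3); a3 at L (10>3).
a3 is strictly dominated by a2 (L: 10>3, M: 3>-1, R: 6>5).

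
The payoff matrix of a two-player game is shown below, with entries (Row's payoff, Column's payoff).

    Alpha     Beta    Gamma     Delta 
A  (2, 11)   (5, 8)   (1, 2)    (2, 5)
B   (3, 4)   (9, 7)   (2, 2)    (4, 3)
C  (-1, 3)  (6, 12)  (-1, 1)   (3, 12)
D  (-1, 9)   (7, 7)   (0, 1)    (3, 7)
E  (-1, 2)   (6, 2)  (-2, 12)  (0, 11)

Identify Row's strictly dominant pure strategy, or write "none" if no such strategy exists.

B

B vs A: Alpha: 3>2, Beta: 9>5, Gamma: 2>1, Delta: 4>2.
B vs C: Alpha: 3>-1, Beta: 9>6, Gamma: 2>-1, Delta: 4>3.
B vs D: Alpha: 3>-1, Beta: 9>7, Gamma: 2>0, Delta: 4>3.
B vs E: Alpha: 3>-1, Beta: 9>6, Gamma: 2>-2, Delta: 4>0.
B strictly beats every other strategy against every opponent action, so it is strictly dominant.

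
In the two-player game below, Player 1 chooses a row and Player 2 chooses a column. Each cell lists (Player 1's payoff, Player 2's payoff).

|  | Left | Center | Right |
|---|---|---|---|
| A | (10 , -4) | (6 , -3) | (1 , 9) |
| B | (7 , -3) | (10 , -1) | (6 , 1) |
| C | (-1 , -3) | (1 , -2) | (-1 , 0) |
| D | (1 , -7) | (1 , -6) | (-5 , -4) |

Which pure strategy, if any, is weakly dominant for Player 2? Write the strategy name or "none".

Right vs Left: A: 9>-4, B: 1>-3, C: 0>-3, D: -4>-7.
Right vs Center: A: 9>-3, B: 1>-1, C: 0>-2, D: -4>-6.
Right is at least as good as every other strategy against every opponent action, so it is weakly dominant.

Right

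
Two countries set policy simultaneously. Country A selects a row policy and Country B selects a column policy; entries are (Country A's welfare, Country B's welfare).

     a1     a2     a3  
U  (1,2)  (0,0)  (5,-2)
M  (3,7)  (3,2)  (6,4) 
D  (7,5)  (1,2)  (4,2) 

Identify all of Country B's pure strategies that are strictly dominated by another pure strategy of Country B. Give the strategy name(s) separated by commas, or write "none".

Nothing dominates a1: a2 at U (2>0); a3 at U (2>-2).
a1 strictly dominates a2 — U: 2>0, M: 7>2, D: 5>2.
a3 is strictly dominated by a1 (U: 2>-2, M: 7>4, D: 5>2).

a2, a3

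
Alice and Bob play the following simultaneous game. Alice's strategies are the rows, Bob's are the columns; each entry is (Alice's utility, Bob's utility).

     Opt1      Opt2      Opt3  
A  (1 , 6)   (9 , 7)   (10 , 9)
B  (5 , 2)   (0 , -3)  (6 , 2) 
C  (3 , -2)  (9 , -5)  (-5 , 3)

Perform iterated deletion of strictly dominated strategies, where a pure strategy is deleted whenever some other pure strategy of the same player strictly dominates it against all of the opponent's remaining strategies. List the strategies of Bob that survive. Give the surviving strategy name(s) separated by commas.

Opt1, Opt3

Bob's strategy Opt2 is strictly dominated by Opt3 (A: 9>7, B: 2>-3, C: 3>-5) and is removed.
For Alice, B strictly dominates C on the remaining columns (Opt1: 5>3, Opt3: 6>-5); eliminate C.
Among the remaining strategies, none is strictly dominated by another pure strategy of the same player, so the elimination stops.
Surviving strategies — Alice: {A, B}; Bob: {Opt1, Opt3}.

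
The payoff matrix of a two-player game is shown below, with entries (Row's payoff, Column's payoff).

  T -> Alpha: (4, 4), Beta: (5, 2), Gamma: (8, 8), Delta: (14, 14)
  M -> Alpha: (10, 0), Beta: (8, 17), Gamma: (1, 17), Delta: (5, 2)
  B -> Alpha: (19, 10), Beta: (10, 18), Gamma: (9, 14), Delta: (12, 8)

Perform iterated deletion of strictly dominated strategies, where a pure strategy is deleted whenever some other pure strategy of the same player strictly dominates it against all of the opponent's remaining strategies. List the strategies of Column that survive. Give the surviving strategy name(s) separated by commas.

Row's strategy M is strictly dominated by B (Alpha: 19>10, Beta: 10>8, Gamma: 9>1, Delta: 12>5) and is removed.
For Column, Gamma strictly dominates Alpha on the remaining rows (T: 8>4, B: 14>10); eliminate Alpha.
Among the remaining strategies, none is strictly dominated by another pure strategy of the same player, so the elimination stops.
Surviving strategies — Row: {T, B}; Column: {Beta, Gamma, Delta}.

Beta, Gamma, Delta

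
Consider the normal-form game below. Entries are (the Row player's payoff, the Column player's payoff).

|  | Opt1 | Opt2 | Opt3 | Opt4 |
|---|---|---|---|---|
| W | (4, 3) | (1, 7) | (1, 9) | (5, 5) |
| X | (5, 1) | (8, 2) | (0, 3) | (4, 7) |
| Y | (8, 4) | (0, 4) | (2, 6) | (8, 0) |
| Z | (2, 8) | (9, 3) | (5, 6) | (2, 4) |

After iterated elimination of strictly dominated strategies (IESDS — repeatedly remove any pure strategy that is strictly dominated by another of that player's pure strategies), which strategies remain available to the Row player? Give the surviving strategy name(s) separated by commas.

Column Opt2 is eliminated: Opt3 beats it against every remaining row (W: 9>7, X: 3>2, Y: 6>4, Z: 6>3).
Row W is eliminated: Y beats it against every remaining column (Opt1: 8>4, Opt3: 2>1, Opt4: 8>5).
For the Row player, Y strictly dominates X on the remaining columns (Opt1: 8>5, Opt3: 2>0, Opt4: 8>4); eliminate X.
Column Opt4 is eliminated: Opt1 beats it against every remaining row (Y: 4>0, Z: 8>4).
Among the remaining strategies, none is strictly dominated by another pure strategy of the same player, so the elimination stops.
Surviving strategies — the Row player: {Y, Z}; the Column player: {Opt1, Opt3}.

Y, Z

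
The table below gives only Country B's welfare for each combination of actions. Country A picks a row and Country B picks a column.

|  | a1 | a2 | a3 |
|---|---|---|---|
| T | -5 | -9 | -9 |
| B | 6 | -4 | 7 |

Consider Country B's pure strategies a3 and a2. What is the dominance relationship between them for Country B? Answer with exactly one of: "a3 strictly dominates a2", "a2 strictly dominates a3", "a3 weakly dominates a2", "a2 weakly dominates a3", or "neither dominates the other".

a3's payoffs vs a2's, by Country A's action — T: -9=-9, B: 7>-4.
a3 is at least as good everywhere and strictly better somewhere (tied only at T), so a3 weakly but not strictly dominates a2.

a3 weakly dominates a2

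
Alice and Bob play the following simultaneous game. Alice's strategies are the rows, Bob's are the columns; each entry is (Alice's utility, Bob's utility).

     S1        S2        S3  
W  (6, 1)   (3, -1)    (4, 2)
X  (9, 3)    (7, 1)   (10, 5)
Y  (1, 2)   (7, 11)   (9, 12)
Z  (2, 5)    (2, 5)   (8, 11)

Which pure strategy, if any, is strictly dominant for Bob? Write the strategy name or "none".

S3

S3 vs S1: W: 2>1, X: 5>3, Y: 12>2, Z: 11>5.
S3 vs S2: W: 2>-1, X: 5>1, Y: 12>11, Z: 11>5.
S3 strictly beats every other strategy against every opponent action, so it is strictly dominant.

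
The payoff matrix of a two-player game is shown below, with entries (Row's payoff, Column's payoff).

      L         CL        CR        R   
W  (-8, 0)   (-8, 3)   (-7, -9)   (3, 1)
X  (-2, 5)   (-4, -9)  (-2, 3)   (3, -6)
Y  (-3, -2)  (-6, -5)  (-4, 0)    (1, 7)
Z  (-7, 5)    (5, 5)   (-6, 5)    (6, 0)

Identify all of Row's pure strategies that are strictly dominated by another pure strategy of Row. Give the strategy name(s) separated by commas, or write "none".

W: dominated, since Z does at least as well everywhere (L: -7>-8, CL: 5>-8, CR: -6>-7, R: 6>3).
X is not dominated — it holds its own against W at L (-2>-8); Y at L (-2>-3); Z at L (-2>-7).
Y: dominated, since X does at least as well everywhere (L: -2>-3, CL: -4>-6, CR: -2>-4, R: 3>1).
Z is not dominated — it holds its own against W at L (-7>-8); X at CL (5>-4); Y at CL (5>-6).

W, Y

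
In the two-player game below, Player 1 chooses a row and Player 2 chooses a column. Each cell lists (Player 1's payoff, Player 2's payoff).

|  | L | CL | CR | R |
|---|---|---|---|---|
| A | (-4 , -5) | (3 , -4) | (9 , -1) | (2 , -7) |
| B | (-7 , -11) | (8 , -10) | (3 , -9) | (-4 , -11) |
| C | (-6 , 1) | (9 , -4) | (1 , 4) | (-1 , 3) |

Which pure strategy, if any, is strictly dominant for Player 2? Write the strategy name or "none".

CR

CR vs L: A: -1>-5, B: -9>-11, C: 4>1.
CR vs CL: A: -1>-4, B: -9>-10, C: 4>-4.
CR vs R: A: -1>-7, B: -9>-11, C: 4>3.
CR strictly beats every other strategy against every opponent action, so it is strictly dominant.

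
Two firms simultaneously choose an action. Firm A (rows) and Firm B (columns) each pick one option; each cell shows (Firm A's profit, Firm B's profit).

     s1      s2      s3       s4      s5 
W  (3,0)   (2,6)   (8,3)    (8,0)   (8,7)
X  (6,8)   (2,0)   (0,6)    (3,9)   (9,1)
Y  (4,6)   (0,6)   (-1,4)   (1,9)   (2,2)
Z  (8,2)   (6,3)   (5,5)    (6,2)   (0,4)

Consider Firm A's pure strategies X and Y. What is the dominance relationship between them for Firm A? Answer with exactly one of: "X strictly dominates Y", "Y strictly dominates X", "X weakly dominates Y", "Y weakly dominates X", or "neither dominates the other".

X's payoffs vs Y's, by Firm B's action — s1: 6>4, s2: 2>0, s3: 0>-1, s4: 3>1, s5: 9>2.
X gives a strictly higher payoff against each opponent action, so X strictly dominates Y.

X strictly dominates Y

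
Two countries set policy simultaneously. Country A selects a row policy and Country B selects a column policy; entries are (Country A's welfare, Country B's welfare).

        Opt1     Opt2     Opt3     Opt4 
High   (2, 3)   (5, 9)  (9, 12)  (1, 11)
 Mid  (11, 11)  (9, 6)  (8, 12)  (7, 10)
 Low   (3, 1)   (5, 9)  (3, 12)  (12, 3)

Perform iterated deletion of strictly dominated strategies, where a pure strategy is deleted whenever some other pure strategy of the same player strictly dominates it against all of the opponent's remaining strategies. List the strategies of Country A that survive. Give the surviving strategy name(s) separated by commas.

Country B's strategy Opt1 is strictly dominated by Opt3 (High: 12>3, Mid: 12>11, Low: 12>1) and is removed.
Column Opt2 is eliminated: Opt3 beats it against every remaining row (High: 12>9, Mid: 12>6, Low: 12>9).
Column Opt4 is eliminated: Opt3 beats it against every remaining row (High: 12>11, Mid: 12>10, Low: 12>3).
Country A's strategy Mid is strictly dominated by High (Opt3: 9>8) and is removed.
Row Low is eliminated: High beats it against every remaining column (Opt3: 9>3).
Among the remaining strategies, none is strictly dominated by another pure strategy of the same player, so the elimination stops.
Surviving strategies — Country A: {High}; Country B: {Opt3}.

High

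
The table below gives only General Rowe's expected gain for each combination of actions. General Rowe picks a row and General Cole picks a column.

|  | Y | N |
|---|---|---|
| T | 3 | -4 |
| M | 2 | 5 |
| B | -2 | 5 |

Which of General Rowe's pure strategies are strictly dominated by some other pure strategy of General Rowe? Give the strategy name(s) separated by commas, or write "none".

none

T: no other strategy beats it everywhere (M at Y (3>2); B at Y (3>-2)).
Nothing dominates M: T at N (5>-4); B at Y (2>-2).
B is not dominated — it holds its own against T at N (5>-4); M at N (5=5).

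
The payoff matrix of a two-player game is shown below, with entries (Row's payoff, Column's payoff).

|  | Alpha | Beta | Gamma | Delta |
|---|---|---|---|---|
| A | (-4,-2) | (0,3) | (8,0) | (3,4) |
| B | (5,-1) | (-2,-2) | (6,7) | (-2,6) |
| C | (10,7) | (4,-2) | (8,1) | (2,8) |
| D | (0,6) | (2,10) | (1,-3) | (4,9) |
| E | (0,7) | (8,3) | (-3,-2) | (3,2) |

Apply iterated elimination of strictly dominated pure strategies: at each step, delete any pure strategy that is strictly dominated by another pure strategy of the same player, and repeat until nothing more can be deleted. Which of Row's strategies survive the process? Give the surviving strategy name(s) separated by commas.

C, D, E

For Row, C strictly dominates B on the remaining columns (Alpha: 10>5, Beta: 4>-2, Gamma: 8>6, Delta: 2>-2); eliminate B.
Column Gamma is eliminated: Delta beats it against every remaining row (A: 4>0, C: 8>1, D: 9>-3, E: 2>-2).
Row's strategy A is strictly dominated by D (Alpha: 0>-4, Beta: 2>0, Delta: 4>3) and is removed.
Among the remaining strategies, none is strictly dominated by another pure strategy of the same player, so the elimination stops.
Surviving strategies — Row: {C, D, E}; Column: {Alpha, Beta, Delta}.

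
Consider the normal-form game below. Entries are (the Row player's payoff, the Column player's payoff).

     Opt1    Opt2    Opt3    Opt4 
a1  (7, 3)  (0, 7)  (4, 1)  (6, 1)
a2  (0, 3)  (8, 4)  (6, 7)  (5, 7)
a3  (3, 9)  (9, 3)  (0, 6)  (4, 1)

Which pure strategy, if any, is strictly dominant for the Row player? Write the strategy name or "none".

a1 fails to dominate a2 at Opt2 (0<8).
a2 fails to dominate a1 at Opt1 (0<7).
a3 fails to dominate a1 at Opt1 (3<7).
No single strategy dominates all the others.

none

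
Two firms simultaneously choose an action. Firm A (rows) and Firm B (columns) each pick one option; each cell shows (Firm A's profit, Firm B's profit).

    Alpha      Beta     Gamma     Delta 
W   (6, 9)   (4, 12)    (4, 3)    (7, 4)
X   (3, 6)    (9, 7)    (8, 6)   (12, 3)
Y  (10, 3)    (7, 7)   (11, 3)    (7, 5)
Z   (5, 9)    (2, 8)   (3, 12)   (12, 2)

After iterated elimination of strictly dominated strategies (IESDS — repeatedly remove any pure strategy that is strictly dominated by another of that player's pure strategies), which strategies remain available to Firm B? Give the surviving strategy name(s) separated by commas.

Beta

For Firm B, Beta strictly dominates Delta on the remaining rows (W: 12>4, X: 7>3, Y: 7>5, Z: 8>2); eliminate Delta.
For Firm A, Y strictly dominates W on the remaining columns (Alpha: 10>6, Beta: 7>4, Gamma: 11>4); eliminate W.
For Firm A, Y strictly dominates Z on the remaining columns (Alpha: 10>5, Beta: 7>2, Gamma: 11>3); eliminate Z.
For Firm B, Beta strictly dominates Alpha on the remaining rows (X: 7>6, Y: 7>3); eliminate Alpha.
Column Gamma is eliminated: Beta beats it against every remaining row (X: 7>6, Y: 7>3).
Row Y is eliminated: X beats it against every remaining column (Beta: 9>7).
Among the remaining strategies, none is strictly dominated by another pure strategy of the same player, so the elimination stops.
Surviving strategies — Firm A: {X}; Firm B: {Beta}.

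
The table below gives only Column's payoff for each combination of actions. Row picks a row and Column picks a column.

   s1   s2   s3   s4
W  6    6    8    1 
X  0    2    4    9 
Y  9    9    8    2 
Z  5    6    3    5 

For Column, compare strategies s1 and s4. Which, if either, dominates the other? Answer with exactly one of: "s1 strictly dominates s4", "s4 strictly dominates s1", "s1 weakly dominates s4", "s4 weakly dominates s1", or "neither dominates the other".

neither dominates the other

Compare s1 to s4 across every action of Row: W: 6>1, X: 0<9, Y: 9>2, Z: 5=5.
s1 does better at W, Y but worse at X; neither strategy dominates the other.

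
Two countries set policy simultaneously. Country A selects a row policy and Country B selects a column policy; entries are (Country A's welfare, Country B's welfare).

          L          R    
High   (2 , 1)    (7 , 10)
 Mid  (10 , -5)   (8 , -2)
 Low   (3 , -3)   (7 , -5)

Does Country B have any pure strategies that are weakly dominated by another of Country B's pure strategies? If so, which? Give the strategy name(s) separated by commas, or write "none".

none

L: no other strategy beats it everywhere (R at Low (-3>-5)).
R: no other strategy beats it everywhere (L at High (10>1)).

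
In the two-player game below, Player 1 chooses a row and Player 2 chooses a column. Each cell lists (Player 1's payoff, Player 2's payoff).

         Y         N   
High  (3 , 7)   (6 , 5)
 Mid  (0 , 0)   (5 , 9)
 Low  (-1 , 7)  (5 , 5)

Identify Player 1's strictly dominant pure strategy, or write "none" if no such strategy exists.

High

High vs Mid: Y: 3>0, N: 6>5.
High vs Low: Y: 3>-1, N: 6>5.
High strictly beats every other strategy against every opponent action, so it is strictly dominant.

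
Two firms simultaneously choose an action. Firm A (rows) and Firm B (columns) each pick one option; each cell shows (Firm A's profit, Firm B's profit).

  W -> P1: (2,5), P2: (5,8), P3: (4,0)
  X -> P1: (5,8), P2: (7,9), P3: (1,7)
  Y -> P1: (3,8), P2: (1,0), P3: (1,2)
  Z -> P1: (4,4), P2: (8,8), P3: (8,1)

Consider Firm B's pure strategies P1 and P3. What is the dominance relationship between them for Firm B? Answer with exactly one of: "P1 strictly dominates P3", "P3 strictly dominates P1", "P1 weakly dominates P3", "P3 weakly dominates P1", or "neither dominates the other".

Compare P1 to P3 across every action of Firm A: W: 5>0, X: 8>7, Y: 8>2, Z: 4>1.
P1 gives a strictly higher payoff against every action of Firm A, so P1 strictly dominates P3.

P1 strictly dominates P3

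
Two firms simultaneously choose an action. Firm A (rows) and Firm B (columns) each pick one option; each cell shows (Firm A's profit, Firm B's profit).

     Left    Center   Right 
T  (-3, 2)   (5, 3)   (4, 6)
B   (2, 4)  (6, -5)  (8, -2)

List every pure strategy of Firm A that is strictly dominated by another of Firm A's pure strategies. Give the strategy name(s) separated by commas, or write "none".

T

B strictly dominates T — Left: 2>-3, Center: 6>5, Right: 8>4.
B: no other strategy beats it everywhere (T at Left (2>-3)).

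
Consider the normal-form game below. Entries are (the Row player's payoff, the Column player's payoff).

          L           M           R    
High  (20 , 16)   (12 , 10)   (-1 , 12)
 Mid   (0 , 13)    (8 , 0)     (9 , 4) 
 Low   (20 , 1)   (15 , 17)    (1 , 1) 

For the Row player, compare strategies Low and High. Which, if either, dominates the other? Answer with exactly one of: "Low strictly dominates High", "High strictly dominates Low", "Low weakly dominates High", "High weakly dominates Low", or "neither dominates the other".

Compare Low to High across each opponent action: L: 20=20, M: 15>12, R: 1>-1.
Low is at least as good everywhere and strictly better somewhere (tied only at L), so Low weakly but not strictly dominates High.

Low weakly dominates High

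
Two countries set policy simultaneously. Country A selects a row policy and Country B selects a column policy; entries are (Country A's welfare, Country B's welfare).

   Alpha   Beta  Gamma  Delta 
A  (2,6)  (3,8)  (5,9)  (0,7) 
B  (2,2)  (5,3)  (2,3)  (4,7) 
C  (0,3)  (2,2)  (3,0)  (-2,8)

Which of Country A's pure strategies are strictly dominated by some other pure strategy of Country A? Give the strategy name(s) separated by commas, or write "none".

Nothing dominates A: B at Alpha (2=2); C at Alpha (2>0).
Nothing dominates B: A at Alpha (2=2); C at Alpha (2>0).
C is strictly dominated by A (Alpha: 2>0, Beta: 3>2, Gamma: 5>3, Delta: 0>-2).

C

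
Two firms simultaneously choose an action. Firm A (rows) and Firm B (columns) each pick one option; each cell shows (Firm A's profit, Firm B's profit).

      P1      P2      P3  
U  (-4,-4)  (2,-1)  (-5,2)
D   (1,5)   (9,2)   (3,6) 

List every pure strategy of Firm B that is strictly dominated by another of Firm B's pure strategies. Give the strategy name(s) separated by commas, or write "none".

P3 strictly dominates P1 — U: 2>-4, D: 6>5.
P2: dominated, since P3 does at least as well everywhere (U: 2>-1, D: 6>2).
Nothing dominates P3: P1 at U (2>-4); P2 at U (2>-1).

P1, P2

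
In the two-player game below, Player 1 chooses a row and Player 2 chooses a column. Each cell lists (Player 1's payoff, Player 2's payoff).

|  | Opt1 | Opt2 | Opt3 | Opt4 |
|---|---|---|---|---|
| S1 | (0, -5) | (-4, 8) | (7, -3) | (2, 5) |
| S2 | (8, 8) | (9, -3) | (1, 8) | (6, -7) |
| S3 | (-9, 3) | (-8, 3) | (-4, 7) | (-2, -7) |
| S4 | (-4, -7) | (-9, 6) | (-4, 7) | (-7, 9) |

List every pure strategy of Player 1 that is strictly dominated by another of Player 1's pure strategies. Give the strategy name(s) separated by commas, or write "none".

S1: no other strategy beats it everywhere (S2 at Opt3 (7>1); S3 at Opt1 (0>-9); S4 at Opt1 (0>-4)).
S2 is not dominated — it holds its own against S1 at Opt1 (8>0); S3 at Opt1 (8>-9); S4 at Opt1 (8>-4).
S3 is strictly dominated by S1 (Opt1: 0>-9, Opt2: -4>-8, Opt3: 7>-4, Opt4: 2>-2).
S4: dominated, since S1 does at least as well everywhere (Opt1: 0>-4, Opt2: -4>-9, Opt3: 7>-4, Opt4: 2>-7).

S3, S4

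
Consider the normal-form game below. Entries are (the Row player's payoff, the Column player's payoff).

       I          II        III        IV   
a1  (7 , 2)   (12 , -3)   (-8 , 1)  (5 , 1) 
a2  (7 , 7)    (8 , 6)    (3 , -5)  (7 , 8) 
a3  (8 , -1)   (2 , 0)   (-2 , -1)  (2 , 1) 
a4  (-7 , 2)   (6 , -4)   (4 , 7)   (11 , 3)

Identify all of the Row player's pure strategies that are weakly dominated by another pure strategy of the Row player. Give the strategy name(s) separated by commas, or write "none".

none

Nothing dominates a1: a2 at II (12>8); a3 at II (12>2); a4 at I (7>-7).
a2 is not dominated — it holds its own against a1 at III (3>-8); a3 at II (8>2); a4 at I (7>-7).
Nothing dominates a3: a1 at I (8>7); a2 at I (8>7); a4 at I (8>-7).
a4 is not dominated — it holds its own against a1 at III (4>-8); a2 at III (4>3); a3 at II (6>2).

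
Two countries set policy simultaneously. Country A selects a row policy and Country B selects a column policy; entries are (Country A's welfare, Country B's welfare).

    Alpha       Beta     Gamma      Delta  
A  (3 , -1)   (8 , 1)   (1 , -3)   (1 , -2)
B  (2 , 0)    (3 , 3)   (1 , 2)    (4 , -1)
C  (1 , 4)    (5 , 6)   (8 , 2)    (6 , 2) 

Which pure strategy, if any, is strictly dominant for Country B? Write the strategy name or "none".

Beta

Beta vs Alpha: A: 1>-1, B: 3>0, C: 6>4.
Beta vs Gamma: A: 1>-3, B: 3>2, C: 6>2.
Beta vs Delta: A: 1>-2, B: 3>-1, C: 6>2.
Beta strictly beats every other strategy against every opponent action, so it is strictly dominant.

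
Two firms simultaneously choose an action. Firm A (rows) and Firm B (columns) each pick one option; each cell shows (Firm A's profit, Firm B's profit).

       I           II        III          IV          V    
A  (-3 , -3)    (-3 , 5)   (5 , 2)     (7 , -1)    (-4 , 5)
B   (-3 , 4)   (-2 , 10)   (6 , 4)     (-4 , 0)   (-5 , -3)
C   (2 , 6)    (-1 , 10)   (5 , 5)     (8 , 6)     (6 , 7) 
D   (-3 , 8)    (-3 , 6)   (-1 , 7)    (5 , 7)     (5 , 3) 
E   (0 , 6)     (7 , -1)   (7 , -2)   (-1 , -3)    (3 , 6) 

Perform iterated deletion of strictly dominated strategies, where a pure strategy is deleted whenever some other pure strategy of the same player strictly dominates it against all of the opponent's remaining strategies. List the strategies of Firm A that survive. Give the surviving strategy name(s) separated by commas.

C, E

For Firm A, E strictly dominates B on the remaining columns (I: 0>-3, II: 7>-2, III: 7>6, IV: -1>-4, V: 3>-5); eliminate B.
Row D is eliminated: C beats it against every remaining column (I: 2>-3, II: -1>-3, III: 5>-1, IV: 8>5, V: 6>5).
Column III is eliminated: II beats it against every remaining row (A: 5>2, C: 10>5, E: -1>-2).
Firm A's strategy A is strictly dominated by C (I: 2>-3, II: -1>-3, IV: 8>7, V: 6>-4) and is removed.
For Firm B, II strictly dominates IV on the remaining rows (C: 10>6, E: -1>-3); eliminate IV.
Among the remaining strategies, none is strictly dominated by another pure strategy of the same player, so the elimination stops.
Surviving strategies — Firm A: {C, E}; Firm B: {I, II, V}.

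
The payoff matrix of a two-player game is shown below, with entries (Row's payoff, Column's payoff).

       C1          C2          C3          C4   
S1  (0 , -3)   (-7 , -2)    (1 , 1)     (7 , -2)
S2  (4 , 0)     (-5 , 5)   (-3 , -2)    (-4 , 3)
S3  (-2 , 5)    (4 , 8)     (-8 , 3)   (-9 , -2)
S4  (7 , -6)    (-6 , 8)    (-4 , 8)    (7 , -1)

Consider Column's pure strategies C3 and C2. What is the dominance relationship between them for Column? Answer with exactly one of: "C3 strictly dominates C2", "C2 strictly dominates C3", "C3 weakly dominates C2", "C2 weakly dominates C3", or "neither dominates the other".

neither dominates the other

C3's payoffs vs C2's, by Row's action — S1: 1>-2, S2: -2<5, S3: 3<8, S4: 8=8.
C3 does better at S1 but worse at S2, S3; neither strategy dominates the other.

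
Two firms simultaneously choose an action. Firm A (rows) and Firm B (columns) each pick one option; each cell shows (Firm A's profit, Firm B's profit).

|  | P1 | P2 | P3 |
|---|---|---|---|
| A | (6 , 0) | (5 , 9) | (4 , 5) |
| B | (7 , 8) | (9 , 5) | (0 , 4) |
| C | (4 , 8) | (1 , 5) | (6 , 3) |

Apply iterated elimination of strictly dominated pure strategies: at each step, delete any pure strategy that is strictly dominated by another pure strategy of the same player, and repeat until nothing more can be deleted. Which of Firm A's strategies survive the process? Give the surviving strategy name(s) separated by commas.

For Firm B, P2 strictly dominates P3 on the remaining rows (A: 9>5, B: 5>4, C: 5>3); eliminate P3.
For Firm A, B strictly dominates A on the remaining columns (P1: 7>6, P2: 9>5); eliminate A.
For Firm A, B strictly dominates C on the remaining columns (P1: 7>4, P2: 9>1); eliminate C.
Firm B's strategy P2 is strictly dominated by P1 (B: 8>5) and is removed.
Among the remaining strategies, none is strictly dominated by another pure strategy of the same player, so the elimination stops.
Surviving strategies — Firm A: {B}; Firm B: {P1}.

B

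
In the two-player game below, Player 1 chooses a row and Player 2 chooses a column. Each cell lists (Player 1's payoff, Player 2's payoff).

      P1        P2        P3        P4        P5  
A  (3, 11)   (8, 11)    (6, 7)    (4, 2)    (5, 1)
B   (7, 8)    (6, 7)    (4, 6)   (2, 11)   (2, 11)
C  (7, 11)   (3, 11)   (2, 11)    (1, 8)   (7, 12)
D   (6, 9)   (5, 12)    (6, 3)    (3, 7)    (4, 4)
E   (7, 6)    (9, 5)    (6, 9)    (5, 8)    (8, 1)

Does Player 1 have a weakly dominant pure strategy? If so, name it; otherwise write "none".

E vs A: P1: 7>3, P2: 9>8, P3: 6=6, P4: 5>4, P5: 8>5.
E vs B: P1: 7=7, P2: 9>6, P3: 6>4, P4: 5>2, P5: 8>2.
E vs C: P1: 7=7, P2: 9>3, P3: 6>2, P4: 5>1, P5: 8>7.
E vs D: P1: 7>6, P2: 9>5, P3: 6=6, P4: 5>3, P5: 8>4.
E is at least as good as every other strategy against every opponent action, so it is weakly dominant.

E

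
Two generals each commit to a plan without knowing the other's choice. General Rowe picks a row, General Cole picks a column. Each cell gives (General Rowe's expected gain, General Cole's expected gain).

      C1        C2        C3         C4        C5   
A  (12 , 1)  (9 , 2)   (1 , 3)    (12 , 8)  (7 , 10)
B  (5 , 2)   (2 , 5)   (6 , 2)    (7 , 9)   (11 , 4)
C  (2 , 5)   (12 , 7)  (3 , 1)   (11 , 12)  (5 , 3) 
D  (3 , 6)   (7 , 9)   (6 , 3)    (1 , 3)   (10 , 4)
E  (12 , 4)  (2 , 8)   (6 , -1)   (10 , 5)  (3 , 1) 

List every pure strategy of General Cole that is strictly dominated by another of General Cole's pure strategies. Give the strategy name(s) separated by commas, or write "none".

C2 strictly dominates C1 — A: 2>1, B: 5>2, C: 7>5, D: 9>6, E: 8>4.
C2 is not dominated — it holds its own against C1 at A (2>1); C3 at B (5>2); C4 at D (9>3); C5 at B (5>4).
C3: dominated, since C5 does at least as well everywhere (A: 10>3, B: 4>2, C: 3>1, D: 4>3, E: 1>-1).
C4 is not dominated — it holds its own against C1 at A (8>1); C2 at A (8>2); C3 at A (8>3); C5 at B (9>4).
C5 is not dominated — it holds its own against C1 at A (10>1); C2 at A (10>2); C3 at A (10>3); C4 at A (10>8).

C1, C3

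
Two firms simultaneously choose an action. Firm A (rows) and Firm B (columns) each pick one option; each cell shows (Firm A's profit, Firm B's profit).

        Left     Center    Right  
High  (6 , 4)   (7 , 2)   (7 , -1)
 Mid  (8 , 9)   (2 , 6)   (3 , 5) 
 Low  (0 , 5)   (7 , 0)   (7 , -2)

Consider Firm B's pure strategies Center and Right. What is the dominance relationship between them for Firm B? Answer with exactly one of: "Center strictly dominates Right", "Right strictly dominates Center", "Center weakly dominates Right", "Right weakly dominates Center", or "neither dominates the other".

Center's payoffs vs Right's, by Firm A's action — High: 2>-1, Mid: 6>5, Low: 0>-2.
Every comparison favours Center, so Center strictly dominates Right.

Center strictly dominates Right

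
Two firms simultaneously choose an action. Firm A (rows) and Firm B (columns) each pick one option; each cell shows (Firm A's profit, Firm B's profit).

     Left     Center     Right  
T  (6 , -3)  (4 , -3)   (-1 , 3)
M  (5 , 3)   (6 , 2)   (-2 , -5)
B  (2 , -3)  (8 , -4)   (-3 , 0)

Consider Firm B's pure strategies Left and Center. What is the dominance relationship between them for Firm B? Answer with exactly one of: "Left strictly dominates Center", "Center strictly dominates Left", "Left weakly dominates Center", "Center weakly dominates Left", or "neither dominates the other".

Left weakly dominates Center

Left's payoffs vs Center's, by Firm A's action — T: -3=-3, M: 3>2, B: -3>-4.
Left is at least as good everywhere and strictly better somewhere (tied only at T), so Left weakly but not strictly dominates Center.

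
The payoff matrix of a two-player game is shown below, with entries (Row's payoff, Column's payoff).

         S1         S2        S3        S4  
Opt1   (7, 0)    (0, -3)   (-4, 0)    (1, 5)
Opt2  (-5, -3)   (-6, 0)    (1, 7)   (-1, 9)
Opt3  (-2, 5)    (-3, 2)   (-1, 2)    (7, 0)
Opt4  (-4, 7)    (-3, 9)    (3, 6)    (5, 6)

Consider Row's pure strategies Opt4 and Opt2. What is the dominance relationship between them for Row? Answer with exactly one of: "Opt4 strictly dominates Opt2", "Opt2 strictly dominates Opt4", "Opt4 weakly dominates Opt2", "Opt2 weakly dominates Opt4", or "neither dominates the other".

Opt4 strictly dominates Opt2

Opt4's payoffs vs Opt2's, by Column's action — S1: -4>-5, S2: -3>-6, S3: 3>1, S4: 5>-1.
Opt4 gives a strictly higher payoff against every action of Column, so Opt4 strictly dominates Opt2.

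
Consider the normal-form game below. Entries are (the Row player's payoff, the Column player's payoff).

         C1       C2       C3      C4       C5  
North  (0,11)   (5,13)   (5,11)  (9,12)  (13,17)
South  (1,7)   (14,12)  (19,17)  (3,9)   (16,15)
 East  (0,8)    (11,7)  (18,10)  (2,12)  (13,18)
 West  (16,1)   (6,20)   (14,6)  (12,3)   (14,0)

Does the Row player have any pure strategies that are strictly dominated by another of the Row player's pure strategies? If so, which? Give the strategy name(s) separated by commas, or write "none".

North is strictly dominated by West (C1: 16>0, C2: 6>5, C3: 14>5, C4: 12>9, C5: 14>13).
South is not dominated — it holds its own against North at C1 (1>0); East at C1 (1>0); West at C2 (14>6).
East is strictly dominated by South (C1: 1>0, C2: 14>11, C3: 19>18, C4: 3>2, C5: 16>13).
Nothing dominates West: North at C1 (16>0); South at C1 (16>1); East at C1 (16>0).

North, East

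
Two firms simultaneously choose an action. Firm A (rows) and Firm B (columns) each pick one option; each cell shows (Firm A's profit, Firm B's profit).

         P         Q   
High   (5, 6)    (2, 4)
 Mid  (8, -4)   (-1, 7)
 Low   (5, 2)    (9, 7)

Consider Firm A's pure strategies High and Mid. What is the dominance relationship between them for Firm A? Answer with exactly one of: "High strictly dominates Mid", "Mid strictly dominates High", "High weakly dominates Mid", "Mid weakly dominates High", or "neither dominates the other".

neither dominates the other

High's payoffs vs Mid's, by Firm B's action — P: 5<8, Q: 2>-1.
High does better at Q but worse at P; neither strategy dominates the other.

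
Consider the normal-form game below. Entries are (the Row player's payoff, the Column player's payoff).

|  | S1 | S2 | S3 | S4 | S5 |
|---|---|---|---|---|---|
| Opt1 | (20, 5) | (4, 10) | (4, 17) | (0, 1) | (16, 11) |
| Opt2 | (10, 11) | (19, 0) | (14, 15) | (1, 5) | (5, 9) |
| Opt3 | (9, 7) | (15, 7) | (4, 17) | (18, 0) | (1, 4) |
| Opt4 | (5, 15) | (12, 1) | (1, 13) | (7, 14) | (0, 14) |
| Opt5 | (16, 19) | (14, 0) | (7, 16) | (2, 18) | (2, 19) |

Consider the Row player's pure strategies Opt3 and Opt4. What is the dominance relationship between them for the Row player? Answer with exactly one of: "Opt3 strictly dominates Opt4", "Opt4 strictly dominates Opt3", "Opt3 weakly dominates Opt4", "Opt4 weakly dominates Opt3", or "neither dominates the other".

Opt3's payoffs vs Opt4's, by the Column player's action — S1: 9>5, S2: 15>12, S3: 4>1, S4: 18>7, S5: 1>0.
Every comparison favours Opt3, so Opt3 strictly dominates Opt4.

Opt3 strictly dominates Opt4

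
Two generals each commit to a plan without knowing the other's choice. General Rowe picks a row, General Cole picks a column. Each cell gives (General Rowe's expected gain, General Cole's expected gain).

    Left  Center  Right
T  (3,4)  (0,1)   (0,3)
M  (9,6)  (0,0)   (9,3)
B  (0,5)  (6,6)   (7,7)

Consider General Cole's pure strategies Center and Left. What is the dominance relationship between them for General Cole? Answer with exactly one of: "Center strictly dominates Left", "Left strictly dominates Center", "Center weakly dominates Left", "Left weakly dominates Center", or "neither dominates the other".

neither dominates the other

Center's payoffs vs Left's, by General Rowe's action — T: 1<4, M: 0<6, B: 6>5.
Center does better at B but worse at T, M; neither strategy dominates the other.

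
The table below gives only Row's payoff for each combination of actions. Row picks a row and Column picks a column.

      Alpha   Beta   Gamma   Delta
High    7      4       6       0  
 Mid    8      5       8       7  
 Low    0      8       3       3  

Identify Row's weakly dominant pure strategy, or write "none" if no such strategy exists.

High fails to dominate Mid at Alpha (7<8).
Mid fails to dominate Low at Beta (5<8).
Low fails to dominate High at Alpha (0<7).
No single strategy dominates all the others.

none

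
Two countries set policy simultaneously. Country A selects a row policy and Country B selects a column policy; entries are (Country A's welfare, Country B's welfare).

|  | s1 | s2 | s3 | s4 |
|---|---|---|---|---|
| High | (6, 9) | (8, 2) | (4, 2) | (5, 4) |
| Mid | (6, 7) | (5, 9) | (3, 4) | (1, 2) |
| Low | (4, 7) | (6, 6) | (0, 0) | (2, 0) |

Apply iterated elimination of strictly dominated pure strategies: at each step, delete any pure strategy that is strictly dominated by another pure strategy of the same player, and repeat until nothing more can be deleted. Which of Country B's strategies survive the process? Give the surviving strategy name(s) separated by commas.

For Country A, High strictly dominates Low on the remaining columns (s1: 6>4, s2: 8>6, s3: 4>0, s4: 5>2); eliminate Low.
For Country B, s1 strictly dominates s3 on the remaining rows (High: 9>2, Mid: 7>4); eliminate s3.
Column s4 is eliminated: s1 beats it against every remaining row (High: 9>4, Mid: 7>2).
Among the remaining strategies, none is strictly dominated by another pure strategy of the same player, so the elimination stops.
Surviving strategies — Country A: {High, Mid}; Country B: {s1, s2}.

s1, s2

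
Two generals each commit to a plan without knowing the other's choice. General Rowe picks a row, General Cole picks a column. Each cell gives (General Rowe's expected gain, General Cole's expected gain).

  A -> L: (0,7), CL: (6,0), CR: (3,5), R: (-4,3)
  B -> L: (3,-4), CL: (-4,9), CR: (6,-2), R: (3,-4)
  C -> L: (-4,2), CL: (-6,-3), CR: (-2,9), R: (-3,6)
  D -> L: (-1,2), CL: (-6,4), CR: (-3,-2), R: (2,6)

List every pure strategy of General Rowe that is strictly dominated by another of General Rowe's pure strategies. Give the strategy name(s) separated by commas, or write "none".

Nothing dominates A: B at CL (6>-4); C at L (0>-4); D at L (0>-1).
B: no other strategy beats it everywhere (A at L (3>0); C at L (3>-4); D at L (3>-1)).
B strictly dominates C — L: 3>-4, CL: -4>-6, CR: 6>-2, R: 3>-3.
D is strictly dominated by B (L: 3>-1, CL: -4>-6, CR: 6>-3, R: 3>2).

C, D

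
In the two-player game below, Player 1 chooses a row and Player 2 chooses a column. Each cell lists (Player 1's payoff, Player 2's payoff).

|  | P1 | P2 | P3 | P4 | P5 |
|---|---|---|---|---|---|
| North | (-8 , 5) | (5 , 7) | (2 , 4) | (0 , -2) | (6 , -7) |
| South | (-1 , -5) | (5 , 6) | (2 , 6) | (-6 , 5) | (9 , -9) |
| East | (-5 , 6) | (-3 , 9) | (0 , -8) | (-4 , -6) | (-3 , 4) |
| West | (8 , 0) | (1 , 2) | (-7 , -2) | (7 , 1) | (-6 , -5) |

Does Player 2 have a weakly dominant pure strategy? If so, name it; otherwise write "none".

P2 vs P1: North: 7>5, South: 6>-5, East: 9>6, West: 2>0.
P2 vs P3: North: 7>4, South: 6=6, East: 9>-8, West: 2>-2.
P2 vs P4: North: 7>-2, South: 6>5, East: 9>-6, West: 2>1.
P2 vs P5: North: 7>-7, South: 6>-9, East: 9>4, West: 2>-5.
P2 is at least as good as every other strategy against every opponent action, so it is weakly dominant.

P2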